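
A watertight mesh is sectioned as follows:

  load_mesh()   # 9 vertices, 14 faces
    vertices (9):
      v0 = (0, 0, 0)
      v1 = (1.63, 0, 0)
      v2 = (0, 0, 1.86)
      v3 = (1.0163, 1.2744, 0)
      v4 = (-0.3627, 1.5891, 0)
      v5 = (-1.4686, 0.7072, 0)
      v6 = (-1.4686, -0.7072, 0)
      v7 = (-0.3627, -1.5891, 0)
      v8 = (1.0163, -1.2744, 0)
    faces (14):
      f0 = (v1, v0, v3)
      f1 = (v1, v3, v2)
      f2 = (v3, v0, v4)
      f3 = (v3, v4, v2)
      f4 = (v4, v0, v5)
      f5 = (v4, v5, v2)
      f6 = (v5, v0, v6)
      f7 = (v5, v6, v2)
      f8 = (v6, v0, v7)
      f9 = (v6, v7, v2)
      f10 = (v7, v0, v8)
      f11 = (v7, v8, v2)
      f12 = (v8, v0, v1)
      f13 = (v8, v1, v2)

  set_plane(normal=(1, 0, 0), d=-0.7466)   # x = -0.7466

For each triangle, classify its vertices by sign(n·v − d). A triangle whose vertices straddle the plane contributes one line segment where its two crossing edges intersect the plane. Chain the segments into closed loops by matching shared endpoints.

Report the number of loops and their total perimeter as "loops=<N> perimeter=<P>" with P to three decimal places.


Straddling triangles (6 of 14):
  (v4,v0,v5) [++-] → (-0.7466, 0.359523, 0)–(-0.7466, 1.28296, 0)  len=0.9234
  (v4,v5,v2) [+-+] → (-0.7466, 1.28296, 0)–(-0.7466, 0.359523, 0.914422)  len=1.2996
  (v5,v0,v6) [-+-] → (-0.7466, 0.359523, 0)–(-0.7466, -0.359523, 0)  len=0.7190
  (v5,v6,v2) [--+] → (-0.7466, -0.359523, 0.914422)–(-0.7466, 0.359523, 0.914422)  len=0.7190
  (v6,v0,v7) [-++] → (-0.7466, -0.359523, 0)–(-0.7466, -1.28296, 0)  len=0.9234
  (v6,v7,v2) [-++] → (-0.7466, -1.28296, 0)–(-0.7466, -0.359523, 0.914422)  len=1.2996

Chained into 1 loop(s):
  loop 1: 6 segments, perimeter = 5.8841
Total perimeter = 5.884

loops=1 perimeter=5.884


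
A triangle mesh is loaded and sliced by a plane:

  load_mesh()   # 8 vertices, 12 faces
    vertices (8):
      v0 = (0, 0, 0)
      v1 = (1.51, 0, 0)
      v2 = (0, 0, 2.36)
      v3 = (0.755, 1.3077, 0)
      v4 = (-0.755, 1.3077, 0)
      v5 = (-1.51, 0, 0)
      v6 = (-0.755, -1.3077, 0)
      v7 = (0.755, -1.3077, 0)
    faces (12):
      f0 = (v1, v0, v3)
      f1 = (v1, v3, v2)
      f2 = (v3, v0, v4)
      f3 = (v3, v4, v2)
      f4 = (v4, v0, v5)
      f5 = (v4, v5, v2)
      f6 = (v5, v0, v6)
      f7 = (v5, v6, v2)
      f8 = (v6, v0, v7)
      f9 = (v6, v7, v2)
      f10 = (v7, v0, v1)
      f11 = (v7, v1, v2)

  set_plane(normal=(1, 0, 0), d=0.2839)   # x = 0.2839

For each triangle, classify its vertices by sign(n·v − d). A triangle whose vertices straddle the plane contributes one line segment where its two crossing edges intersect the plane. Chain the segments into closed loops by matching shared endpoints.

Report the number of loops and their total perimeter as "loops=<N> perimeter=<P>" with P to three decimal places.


loops=1 perimeter=7.307

Straddling triangles (8 of 12):
  (v1,v0,v3) [+-+] → (0.2839, 0, 0)–(0.2839, 0.49173, 0)  len=0.4917
  (v1,v3,v2) [++-] → (0.2839, 0.49173, 1.47258)–(0.2839, 0, 1.91629)  len=0.6623
  (v3,v0,v4) [+--] → (0.2839, 0.49173, 0)–(0.2839, 1.3077, 0)  len=0.8160
  (v3,v4,v2) [+--] → (0.2839, 1.3077, 0)–(0.2839, 0.49173, 1.47258)  len=1.6835
  (v6,v0,v7) [--+] → (0.2839, -0.49173, 0)–(0.2839, -1.3077, 0)  len=0.8160
  (v6,v7,v2) [-+-] → (0.2839, -1.3077, 0)–(0.2839, -0.49173, 1.47258)  len=1.6835
  (v7,v0,v1) [+-+] → (0.2839, -0.49173, 0)–(0.2839, 0, 0)  len=0.4917
  (v7,v1,v2) [++-] → (0.2839, 0, 1.91629)–(0.2839, -0.49173, 1.47258)  len=0.6623

Chained into 1 loop(s):
  loop 1: 8 segments, perimeter = 7.3071
Total perimeter = 7.307


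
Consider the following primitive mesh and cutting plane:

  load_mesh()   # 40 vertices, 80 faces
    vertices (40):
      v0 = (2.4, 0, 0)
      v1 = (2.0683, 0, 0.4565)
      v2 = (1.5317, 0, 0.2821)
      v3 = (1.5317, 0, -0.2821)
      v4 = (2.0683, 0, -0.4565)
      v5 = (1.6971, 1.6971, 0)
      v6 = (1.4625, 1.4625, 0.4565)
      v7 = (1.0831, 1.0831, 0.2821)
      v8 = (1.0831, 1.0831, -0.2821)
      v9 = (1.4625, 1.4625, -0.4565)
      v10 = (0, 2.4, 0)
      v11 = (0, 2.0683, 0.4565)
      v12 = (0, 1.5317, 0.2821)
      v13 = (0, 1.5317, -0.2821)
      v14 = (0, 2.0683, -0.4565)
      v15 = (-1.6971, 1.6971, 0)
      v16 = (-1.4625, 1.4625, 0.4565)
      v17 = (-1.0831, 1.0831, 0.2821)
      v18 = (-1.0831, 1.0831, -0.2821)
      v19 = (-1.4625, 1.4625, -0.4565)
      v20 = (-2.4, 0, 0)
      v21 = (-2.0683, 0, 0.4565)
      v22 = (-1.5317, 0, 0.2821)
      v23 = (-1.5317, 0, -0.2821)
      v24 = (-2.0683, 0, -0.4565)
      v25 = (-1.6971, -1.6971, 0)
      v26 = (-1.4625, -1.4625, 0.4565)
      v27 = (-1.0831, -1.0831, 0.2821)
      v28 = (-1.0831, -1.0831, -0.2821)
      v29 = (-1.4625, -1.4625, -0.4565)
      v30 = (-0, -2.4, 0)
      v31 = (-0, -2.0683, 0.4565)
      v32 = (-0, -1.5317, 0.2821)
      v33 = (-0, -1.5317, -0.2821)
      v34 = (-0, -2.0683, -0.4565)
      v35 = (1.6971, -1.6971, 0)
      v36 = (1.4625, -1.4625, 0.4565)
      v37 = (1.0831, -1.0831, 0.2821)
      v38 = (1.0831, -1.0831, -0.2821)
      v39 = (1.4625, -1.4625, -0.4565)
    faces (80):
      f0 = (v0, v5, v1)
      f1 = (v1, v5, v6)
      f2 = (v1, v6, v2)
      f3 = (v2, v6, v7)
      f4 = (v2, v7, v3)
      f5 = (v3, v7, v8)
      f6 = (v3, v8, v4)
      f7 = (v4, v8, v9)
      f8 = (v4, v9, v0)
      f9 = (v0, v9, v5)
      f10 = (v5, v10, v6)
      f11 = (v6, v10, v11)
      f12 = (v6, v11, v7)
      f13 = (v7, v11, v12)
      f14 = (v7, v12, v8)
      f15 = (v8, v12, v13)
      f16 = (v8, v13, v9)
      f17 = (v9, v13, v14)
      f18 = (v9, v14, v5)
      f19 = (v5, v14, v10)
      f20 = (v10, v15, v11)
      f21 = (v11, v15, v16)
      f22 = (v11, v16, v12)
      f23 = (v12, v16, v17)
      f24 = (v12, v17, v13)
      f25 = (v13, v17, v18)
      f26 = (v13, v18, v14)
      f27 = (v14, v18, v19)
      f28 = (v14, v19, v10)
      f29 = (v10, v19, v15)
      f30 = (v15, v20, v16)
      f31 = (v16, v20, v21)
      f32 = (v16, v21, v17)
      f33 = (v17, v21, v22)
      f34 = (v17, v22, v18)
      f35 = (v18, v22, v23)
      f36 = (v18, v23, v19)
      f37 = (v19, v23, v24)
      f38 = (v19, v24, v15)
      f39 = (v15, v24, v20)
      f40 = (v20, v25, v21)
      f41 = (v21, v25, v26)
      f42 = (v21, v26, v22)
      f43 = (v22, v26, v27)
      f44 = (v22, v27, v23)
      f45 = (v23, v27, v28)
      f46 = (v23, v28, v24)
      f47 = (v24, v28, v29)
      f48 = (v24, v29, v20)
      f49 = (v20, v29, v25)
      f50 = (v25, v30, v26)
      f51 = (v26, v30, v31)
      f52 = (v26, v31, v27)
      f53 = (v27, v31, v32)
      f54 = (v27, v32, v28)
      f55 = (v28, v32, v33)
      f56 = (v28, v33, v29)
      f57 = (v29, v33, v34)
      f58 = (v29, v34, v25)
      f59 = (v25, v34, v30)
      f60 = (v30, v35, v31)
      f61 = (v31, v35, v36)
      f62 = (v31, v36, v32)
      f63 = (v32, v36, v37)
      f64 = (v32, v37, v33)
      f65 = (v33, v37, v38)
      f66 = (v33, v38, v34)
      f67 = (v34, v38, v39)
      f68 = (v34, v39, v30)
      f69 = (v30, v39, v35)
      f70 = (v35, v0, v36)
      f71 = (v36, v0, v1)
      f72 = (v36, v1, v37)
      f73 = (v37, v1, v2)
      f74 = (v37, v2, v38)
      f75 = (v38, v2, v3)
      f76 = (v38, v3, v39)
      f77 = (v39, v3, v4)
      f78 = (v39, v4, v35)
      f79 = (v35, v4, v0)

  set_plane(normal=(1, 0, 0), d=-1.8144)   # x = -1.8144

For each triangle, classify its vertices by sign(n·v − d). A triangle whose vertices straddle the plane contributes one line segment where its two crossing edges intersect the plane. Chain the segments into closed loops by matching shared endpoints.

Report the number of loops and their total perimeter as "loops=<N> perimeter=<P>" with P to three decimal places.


loops=1 perimeter=6.162

Straddling triangles (14 of 80):
  (v15,v20,v16) [+-+] → (-1.8144, 1.41389, 0)–(-1.8144, 0.913536, 0.285148)  len=0.5759
  (v16,v20,v21) [+--] → (-1.8144, 0.913536, 0.285148)–(-1.8144, 0.612956, 0.4565)  len=0.3460
  (v16,v21,v17) [+-+] → (-1.8144, 0.612956, 0.4565)–(-1.8144, 0.27913, 0.411555)  len=0.3368
  (v17,v21,v22) [+-+] → (-1.8144, 0.27913, 0.411555)–(-1.8144, 0, 0.37398)  len=0.2816
  (v19,v23,v24) [++-] → (-1.8144, 0, -0.37398)–(-1.8144, 0.612956, -0.4565)  len=0.6185
  (v19,v24,v15) [+-+] → (-1.8144, 0.612956, -0.4565)–(-1.8144, 1.16081, -0.144255)  len=0.6306
  (v15,v24,v20) [+--] → (-1.8144, 1.16081, -0.144255)–(-1.8144, 1.41389, 0)  len=0.2913
  (v20,v25,v21) [-+-] → (-1.8144, -1.41389, 0)–(-1.8144, -1.16081, 0.144255)  len=0.2913
  (v21,v25,v26) [-++] → (-1.8144, -1.16081, 0.144255)–(-1.8144, -0.612956, 0.4565)  len=0.6306
  (v21,v26,v22) [-++] → (-1.8144, -0.612956, 0.4565)–(-1.8144, 0, 0.37398)  len=0.6185
  (v23,v28,v24) [++-] → (-1.8144, -0.27913, -0.411555)–(-1.8144, 0, -0.37398)  len=0.2816
  (v24,v28,v29) [-++] → (-1.8144, -0.27913, -0.411555)–(-1.8144, -0.612956, -0.4565)  len=0.3368
  (v24,v29,v20) [-+-] → (-1.8144, -0.612956, -0.4565)–(-1.8144, -0.913536, -0.285148)  len=0.3460
  (v20,v29,v25) [-++] → (-1.8144, -0.913536, -0.285148)–(-1.8144, -1.41389, 0)  len=0.5759

Chained into 1 loop(s):
  loop 1: 14 segments, perimeter = 6.1615
Total perimeter = 6.162


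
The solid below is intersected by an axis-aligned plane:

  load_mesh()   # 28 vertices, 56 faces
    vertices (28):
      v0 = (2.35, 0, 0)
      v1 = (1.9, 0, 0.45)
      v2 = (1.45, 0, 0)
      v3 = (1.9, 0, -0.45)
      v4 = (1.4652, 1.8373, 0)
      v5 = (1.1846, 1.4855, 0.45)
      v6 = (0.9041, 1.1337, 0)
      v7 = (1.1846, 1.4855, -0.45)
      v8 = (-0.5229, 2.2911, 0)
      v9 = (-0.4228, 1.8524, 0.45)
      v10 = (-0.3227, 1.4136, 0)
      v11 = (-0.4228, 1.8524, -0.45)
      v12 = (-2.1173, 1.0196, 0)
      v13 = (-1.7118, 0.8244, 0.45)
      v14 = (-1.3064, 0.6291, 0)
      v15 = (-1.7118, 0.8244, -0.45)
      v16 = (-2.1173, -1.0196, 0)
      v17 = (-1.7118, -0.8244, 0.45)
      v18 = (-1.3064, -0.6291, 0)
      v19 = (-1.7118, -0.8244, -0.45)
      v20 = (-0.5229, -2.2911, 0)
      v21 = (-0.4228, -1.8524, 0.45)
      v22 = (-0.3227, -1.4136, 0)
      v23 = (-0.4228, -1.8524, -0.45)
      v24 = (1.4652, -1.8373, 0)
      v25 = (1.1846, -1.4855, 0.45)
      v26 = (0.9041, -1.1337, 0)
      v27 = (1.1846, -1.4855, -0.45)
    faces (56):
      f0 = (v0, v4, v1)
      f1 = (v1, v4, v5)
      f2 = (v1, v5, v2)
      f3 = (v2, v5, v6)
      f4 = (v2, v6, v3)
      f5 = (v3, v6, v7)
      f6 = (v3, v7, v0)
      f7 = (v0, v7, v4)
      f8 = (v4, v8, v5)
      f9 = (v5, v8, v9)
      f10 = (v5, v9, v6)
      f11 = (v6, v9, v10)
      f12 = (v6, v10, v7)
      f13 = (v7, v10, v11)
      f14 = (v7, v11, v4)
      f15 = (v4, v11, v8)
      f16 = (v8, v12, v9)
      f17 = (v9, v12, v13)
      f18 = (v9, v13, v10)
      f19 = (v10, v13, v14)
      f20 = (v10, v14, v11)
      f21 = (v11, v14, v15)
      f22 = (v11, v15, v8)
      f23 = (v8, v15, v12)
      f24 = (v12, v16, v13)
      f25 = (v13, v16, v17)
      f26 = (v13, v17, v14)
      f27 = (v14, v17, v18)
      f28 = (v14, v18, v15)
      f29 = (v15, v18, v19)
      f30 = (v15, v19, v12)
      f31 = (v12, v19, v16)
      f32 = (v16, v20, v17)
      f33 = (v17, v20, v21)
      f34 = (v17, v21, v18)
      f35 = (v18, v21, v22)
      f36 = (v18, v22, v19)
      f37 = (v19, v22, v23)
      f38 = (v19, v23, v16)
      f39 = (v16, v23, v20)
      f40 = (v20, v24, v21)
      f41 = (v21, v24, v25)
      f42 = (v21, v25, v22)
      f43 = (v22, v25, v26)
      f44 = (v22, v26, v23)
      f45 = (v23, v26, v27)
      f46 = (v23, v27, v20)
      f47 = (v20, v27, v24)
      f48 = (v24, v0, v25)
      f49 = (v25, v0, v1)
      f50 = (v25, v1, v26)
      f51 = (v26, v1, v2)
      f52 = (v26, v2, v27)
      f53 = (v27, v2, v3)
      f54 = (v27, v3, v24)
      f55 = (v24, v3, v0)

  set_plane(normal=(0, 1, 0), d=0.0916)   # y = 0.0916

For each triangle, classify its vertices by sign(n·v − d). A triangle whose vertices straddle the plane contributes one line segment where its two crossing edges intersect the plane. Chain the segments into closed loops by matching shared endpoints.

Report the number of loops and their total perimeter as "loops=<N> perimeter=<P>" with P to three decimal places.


Straddling triangles (16 of 56):
  (v0,v4,v1) [-+-] → (2.30589, 0.0916, 0)–(1.87832, 0.0916, 0.427565)  len=0.6047
  (v1,v4,v5) [-++] → (1.87832, 0.0916, 0.427565)–(1.85589, 0.0916, 0.45)  len=0.0317
  (v1,v5,v2) [-+-] → (1.85589, 0.0916, 0.45)–(1.43363, 0.0916, 0.0277482)  len=0.5972
  (v2,v5,v6) [-++] → (1.43363, 0.0916, 0.0277482)–(1.40589, 0.0916, 0)  len=0.0392
  (v2,v6,v3) [-+-] → (1.40589, 0.0916, 0)–(1.81953, 0.0916, -0.413641)  len=0.5850
  (v3,v6,v7) [-++] → (1.81953, 0.0916, -0.413641)–(1.85589, 0.0916, -0.45)  len=0.0514
  (v3,v7,v0) [-+-] → (1.85589, 0.0916, -0.45)–(2.27814, 0.0916, -0.0277482)  len=0.5972
  (v0,v7,v4) [-++] → (2.27814, 0.0916, -0.0277482)–(2.30589, 0.0916, 0)  len=0.0392
  (v12,v16,v13) [+-+] → (-2.1173, 0.0916, 0)–(-1.87294, 0.0916, 0.271171)  len=0.3650
  (v13,v16,v17) [+--] → (-1.87294, 0.0916, 0.271171)–(-1.7118, 0.0916, 0.45)  len=0.2407
  (v13,v17,v14) [+-+] → (-1.7118, 0.0916, 0.45)–(-1.45632, 0.0916, 0.166409)  len=0.3817
  (v14,v17,v18) [+--] → (-1.45632, 0.0916, 0.166409)–(-1.3064, 0.0916, 0)  len=0.2240
  (v14,v18,v15) [+-+] → (-1.3064, 0.0916, 0)–(-1.50741, 0.0916, -0.223127)  len=0.3003
  (v15,v18,v19) [+--] → (-1.50741, 0.0916, -0.223127)–(-1.7118, 0.0916, -0.45)  len=0.3054
  (v15,v19,v12) [+-+] → (-1.7118, 0.0916, -0.45)–(-1.91323, 0.0916, -0.226464)  len=0.3009
  (v12,v19,v16) [+--] → (-1.91323, 0.0916, -0.226464)–(-2.1173, 0.0916, 0)  len=0.3048

Chained into 2 loop(s):
  loop 1: 8 segments, perimeter = 2.5456
  loop 2: 8 segments, perimeter = 2.4229
Total perimeter = 4.968

loops=2 perimeter=4.968


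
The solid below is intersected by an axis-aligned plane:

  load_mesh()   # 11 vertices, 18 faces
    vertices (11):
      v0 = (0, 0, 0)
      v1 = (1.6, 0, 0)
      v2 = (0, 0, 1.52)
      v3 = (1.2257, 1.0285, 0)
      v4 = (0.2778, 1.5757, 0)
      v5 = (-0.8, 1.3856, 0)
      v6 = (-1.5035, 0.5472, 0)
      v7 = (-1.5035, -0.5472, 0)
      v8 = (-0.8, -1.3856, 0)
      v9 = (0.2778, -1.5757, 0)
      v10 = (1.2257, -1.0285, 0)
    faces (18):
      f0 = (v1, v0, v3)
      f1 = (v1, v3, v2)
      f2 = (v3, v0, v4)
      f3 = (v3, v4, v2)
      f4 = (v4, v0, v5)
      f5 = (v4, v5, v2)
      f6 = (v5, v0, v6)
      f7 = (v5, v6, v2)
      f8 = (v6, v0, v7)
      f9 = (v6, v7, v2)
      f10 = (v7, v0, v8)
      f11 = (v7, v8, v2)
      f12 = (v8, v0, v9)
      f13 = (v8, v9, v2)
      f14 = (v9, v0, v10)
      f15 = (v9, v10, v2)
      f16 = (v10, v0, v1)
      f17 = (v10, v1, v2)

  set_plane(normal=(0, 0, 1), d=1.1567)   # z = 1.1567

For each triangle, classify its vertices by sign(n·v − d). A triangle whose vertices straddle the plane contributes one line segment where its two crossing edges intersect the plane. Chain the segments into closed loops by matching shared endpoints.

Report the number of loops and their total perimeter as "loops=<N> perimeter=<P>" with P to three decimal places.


Straddling triangles (9 of 18):
  (v1,v3,v2) [--+] → (0.292958, 0.245825, 1.1567)–(0.382421, 0, 1.1567)  len=0.2616
  (v3,v4,v2) [--+] → (0.0663979, 0.376613, 1.1567)–(0.292958, 0.245825, 1.1567)  len=0.2616
  (v4,v5,v2) [--+] → (-0.191211, 0.331177, 1.1567)–(0.0663979, 0.376613, 1.1567)  len=0.2616
  (v5,v6,v2) [--+] → (-0.359356, 0.130788, 1.1567)–(-0.191211, 0.331177, 1.1567)  len=0.2616
  (v6,v7,v2) [--+] → (-0.359356, -0.130788, 1.1567)–(-0.359356, 0.130788, 1.1567)  len=0.2616
  (v7,v8,v2) [--+] → (-0.191211, -0.331177, 1.1567)–(-0.359356, -0.130788, 1.1567)  len=0.2616
  (v8,v9,v2) [--+] → (0.0663979, -0.376613, 1.1567)–(-0.191211, -0.331177, 1.1567)  len=0.2616
  (v9,v10,v2) [--+] → (0.292958, -0.245825, 1.1567)–(0.0663979, -0.376613, 1.1567)  len=0.2616
  (v10,v1,v2) [--+] → (0.382421, 0, 1.1567)–(0.292958, -0.245825, 1.1567)  len=0.2616

Chained into 1 loop(s):
  loop 1: 9 segments, perimeter = 2.3543
Total perimeter = 2.354

loops=1 perimeter=2.354


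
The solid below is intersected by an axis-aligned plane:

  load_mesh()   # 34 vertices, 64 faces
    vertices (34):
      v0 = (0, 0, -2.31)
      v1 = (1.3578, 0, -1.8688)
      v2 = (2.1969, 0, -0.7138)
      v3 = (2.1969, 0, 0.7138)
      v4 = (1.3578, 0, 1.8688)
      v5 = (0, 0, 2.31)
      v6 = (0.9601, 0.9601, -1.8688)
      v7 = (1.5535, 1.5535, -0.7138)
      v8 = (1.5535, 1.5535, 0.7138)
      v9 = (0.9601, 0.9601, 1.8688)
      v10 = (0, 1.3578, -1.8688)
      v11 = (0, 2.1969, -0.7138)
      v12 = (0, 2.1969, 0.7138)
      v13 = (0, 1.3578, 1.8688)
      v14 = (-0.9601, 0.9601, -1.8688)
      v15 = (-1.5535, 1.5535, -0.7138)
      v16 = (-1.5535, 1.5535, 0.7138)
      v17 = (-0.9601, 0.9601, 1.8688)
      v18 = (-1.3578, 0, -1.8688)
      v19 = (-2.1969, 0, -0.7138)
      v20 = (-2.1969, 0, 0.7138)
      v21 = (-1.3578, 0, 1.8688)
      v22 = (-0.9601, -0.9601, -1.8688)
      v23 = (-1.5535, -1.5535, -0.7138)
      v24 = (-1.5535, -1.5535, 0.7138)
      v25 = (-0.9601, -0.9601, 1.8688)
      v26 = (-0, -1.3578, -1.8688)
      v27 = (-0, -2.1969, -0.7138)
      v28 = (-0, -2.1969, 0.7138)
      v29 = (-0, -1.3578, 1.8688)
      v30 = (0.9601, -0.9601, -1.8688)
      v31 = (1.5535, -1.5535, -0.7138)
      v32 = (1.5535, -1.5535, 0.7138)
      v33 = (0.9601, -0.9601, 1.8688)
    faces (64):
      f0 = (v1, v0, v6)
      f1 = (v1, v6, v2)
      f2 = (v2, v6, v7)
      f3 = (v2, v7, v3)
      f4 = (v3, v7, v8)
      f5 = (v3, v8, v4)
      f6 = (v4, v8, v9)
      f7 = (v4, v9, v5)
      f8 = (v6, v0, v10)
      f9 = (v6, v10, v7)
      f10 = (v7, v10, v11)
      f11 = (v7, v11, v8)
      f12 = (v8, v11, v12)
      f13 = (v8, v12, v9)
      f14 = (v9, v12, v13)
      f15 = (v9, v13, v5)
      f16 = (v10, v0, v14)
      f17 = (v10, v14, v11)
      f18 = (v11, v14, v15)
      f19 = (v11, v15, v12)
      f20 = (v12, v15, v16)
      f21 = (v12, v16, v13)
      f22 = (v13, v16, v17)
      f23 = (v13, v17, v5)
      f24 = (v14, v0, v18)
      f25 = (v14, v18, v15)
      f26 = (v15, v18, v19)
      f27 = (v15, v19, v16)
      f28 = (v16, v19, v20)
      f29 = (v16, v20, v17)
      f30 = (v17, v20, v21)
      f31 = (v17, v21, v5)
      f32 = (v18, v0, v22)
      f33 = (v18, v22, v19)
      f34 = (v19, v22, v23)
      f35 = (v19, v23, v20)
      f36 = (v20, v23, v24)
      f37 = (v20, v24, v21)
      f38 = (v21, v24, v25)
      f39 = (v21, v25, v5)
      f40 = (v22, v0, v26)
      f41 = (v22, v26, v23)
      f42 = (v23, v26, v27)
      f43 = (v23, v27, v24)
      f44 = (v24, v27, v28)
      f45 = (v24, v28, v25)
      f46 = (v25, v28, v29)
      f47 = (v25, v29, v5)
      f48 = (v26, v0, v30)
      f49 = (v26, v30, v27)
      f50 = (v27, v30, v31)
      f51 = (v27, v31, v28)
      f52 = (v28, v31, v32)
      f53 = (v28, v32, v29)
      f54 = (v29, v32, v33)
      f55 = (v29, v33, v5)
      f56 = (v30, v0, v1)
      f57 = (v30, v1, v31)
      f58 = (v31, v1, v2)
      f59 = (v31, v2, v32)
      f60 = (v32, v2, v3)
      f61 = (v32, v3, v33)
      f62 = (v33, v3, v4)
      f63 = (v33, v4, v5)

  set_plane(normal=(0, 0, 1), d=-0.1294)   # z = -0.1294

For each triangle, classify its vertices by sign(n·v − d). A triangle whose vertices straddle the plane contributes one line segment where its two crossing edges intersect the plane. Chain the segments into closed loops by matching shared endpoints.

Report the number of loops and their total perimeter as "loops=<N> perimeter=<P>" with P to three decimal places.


loops=1 perimeter=13.452

Straddling triangles (16 of 64):
  (v2,v7,v3) [--+] → (1.81688, 0.917562, -0.1294)–(2.1969, 0, -0.1294)  len=0.9931
  (v3,v7,v8) [+-+] → (1.81688, 0.917562, -0.1294)–(1.5535, 1.5535, -0.1294)  len=0.6883
  (v7,v11,v8) [--+] → (0.635938, 1.93352, -0.1294)–(1.5535, 1.5535, -0.1294)  len=0.9931
  (v8,v11,v12) [+-+] → (0.635938, 1.93352, -0.1294)–(0, 2.1969, -0.1294)  len=0.6883
  (v11,v15,v12) [--+] → (-0.917562, 1.81688, -0.1294)–(0, 2.1969, -0.1294)  len=0.9931
  (v12,v15,v16) [+-+] → (-0.917562, 1.81688, -0.1294)–(-1.5535, 1.5535, -0.1294)  len=0.6883
  (v15,v19,v16) [--+] → (-1.93352, 0.635938, -0.1294)–(-1.5535, 1.5535, -0.1294)  len=0.9931
  (v16,v19,v20) [+-+] → (-1.93352, 0.635938, -0.1294)–(-2.1969, 0, -0.1294)  len=0.6883
  (v19,v23,v20) [--+] → (-1.81688, -0.917562, -0.1294)–(-2.1969, 0, -0.1294)  len=0.9931
  (v20,v23,v24) [+-+] → (-1.81688, -0.917562, -0.1294)–(-1.5535, -1.5535, -0.1294)  len=0.6883
  (v23,v27,v24) [--+] → (-0.635938, -1.93352, -0.1294)–(-1.5535, -1.5535, -0.1294)  len=0.9931
  (v24,v27,v28) [+-+] → (-0.635938, -1.93352, -0.1294)–(0, -2.1969, -0.1294)  len=0.6883
  (v27,v31,v28) [--+] → (0.917562, -1.81688, -0.1294)–(0, -2.1969, -0.1294)  len=0.9931
  (v28,v31,v32) [+-+] → (0.917562, -1.81688, -0.1294)–(1.5535, -1.5535, -0.1294)  len=0.6883
  (v31,v2,v32) [--+] → (1.93352, -0.635938, -0.1294)–(1.5535, -1.5535, -0.1294)  len=0.9931
  (v32,v2,v3) [+-+] → (1.93352, -0.635938, -0.1294)–(2.1969, 0, -0.1294)  len=0.6883

Chained into 1 loop(s):
  loop 1: 16 segments, perimeter = 13.4517
Total perimeter = 13.452


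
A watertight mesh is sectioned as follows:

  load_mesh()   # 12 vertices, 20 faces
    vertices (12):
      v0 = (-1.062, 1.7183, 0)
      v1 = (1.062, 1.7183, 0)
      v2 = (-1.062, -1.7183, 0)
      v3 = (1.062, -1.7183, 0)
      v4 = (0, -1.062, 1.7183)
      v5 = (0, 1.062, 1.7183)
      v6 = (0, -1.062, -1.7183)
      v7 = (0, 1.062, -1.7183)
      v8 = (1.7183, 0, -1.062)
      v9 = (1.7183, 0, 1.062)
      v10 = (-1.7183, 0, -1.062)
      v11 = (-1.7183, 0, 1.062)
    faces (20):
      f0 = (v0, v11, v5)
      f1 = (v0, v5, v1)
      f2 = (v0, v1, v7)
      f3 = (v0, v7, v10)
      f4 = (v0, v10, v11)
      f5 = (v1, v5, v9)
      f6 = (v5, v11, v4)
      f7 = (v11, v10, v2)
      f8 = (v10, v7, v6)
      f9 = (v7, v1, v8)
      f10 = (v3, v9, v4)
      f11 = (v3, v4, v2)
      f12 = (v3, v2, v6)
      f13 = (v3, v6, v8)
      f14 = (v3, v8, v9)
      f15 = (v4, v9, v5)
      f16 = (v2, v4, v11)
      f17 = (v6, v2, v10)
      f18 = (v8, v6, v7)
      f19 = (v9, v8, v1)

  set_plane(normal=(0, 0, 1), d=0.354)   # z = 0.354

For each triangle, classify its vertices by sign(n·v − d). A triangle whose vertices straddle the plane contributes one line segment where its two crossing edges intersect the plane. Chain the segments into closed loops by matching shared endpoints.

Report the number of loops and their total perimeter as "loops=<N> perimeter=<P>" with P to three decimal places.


Straddling triangles (10 of 20):
  (v0,v11,v5) [-++] → (-1.28077, 1.14553, 0.354)–(-0.843209, 1.58309, 0.354)  len=0.6188
  (v0,v5,v1) [-+-] → (-0.843209, 1.58309, 0.354)–(0.843209, 1.58309, 0.354)  len=1.6864
  (v0,v10,v11) [--+] → (-1.7183, 0, 0.354)–(-1.28077, 1.14553, 0.354)  len=1.2262
  (v1,v5,v9) [-++] → (0.843209, 1.58309, 0.354)–(1.28077, 1.14553, 0.354)  len=0.6188
  (v11,v10,v2) [+--] → (-1.7183, 0, 0.354)–(-1.28077, -1.14553, 0.354)  len=1.2262
  (v3,v9,v4) [-++] → (1.28077, -1.14553, 0.354)–(0.843209, -1.58309, 0.354)  len=0.6188
  (v3,v4,v2) [-+-] → (0.843209, -1.58309, 0.354)–(-0.843209, -1.58309, 0.354)  len=1.6864
  (v3,v8,v9) [--+] → (1.7183, 0, 0.354)–(1.28077, -1.14553, 0.354)  len=1.2262
  (v2,v4,v11) [-++] → (-0.843209, -1.58309, 0.354)–(-1.28077, -1.14553, 0.354)  len=0.6188
  (v9,v8,v1) [+--] → (1.7183, 0, 0.354)–(1.28077, 1.14553, 0.354)  len=1.2262

Chained into 1 loop(s):
  loop 1: 10 segments, perimeter = 10.7530
Total perimeter = 10.753

loops=1 perimeter=10.753


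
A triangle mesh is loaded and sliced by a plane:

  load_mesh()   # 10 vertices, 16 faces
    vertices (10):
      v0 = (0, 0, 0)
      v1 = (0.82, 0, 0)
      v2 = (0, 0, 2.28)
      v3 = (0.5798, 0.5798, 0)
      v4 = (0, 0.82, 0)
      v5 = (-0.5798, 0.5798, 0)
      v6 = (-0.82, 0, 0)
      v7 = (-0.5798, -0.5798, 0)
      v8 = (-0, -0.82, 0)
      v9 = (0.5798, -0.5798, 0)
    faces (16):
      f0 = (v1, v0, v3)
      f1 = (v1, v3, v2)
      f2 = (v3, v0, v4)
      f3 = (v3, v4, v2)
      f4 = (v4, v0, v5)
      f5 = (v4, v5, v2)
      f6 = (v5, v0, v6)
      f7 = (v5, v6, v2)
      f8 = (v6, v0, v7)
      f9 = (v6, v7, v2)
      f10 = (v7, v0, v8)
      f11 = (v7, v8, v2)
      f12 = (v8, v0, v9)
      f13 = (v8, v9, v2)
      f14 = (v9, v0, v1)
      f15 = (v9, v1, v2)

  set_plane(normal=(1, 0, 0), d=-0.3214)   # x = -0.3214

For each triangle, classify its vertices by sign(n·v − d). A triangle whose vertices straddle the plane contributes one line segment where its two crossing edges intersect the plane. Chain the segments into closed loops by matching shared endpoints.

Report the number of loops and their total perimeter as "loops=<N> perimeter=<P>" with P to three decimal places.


loops=1 perimeter=4.514

Straddling triangles (8 of 16):
  (v4,v0,v5) [++-] → (-0.3214, 0.3214, 0)–(-0.3214, 0.68685, 0)  len=0.3655
  (v4,v5,v2) [+-+] → (-0.3214, 0.68685, 0)–(-0.3214, 0.3214, 1.01613)  len=1.0798
  (v5,v0,v6) [-+-] → (-0.3214, 0.3214, 0)–(-0.3214, 0, 0)  len=0.3214
  (v5,v6,v2) [--+] → (-0.3214, 0, 1.38635)–(-0.3214, 0.3214, 1.01613)  len=0.4903
  (v6,v0,v7) [-+-] → (-0.3214, 0, 0)–(-0.3214, -0.3214, 0)  len=0.3214
  (v6,v7,v2) [--+] → (-0.3214, -0.3214, 1.01613)–(-0.3214, 0, 1.38635)  len=0.4903
  (v7,v0,v8) [-++] → (-0.3214, -0.3214, 0)–(-0.3214, -0.68685, 0)  len=0.3655
  (v7,v8,v2) [-++] → (-0.3214, -0.68685, 0)–(-0.3214, -0.3214, 1.01613)  len=1.0798

Chained into 1 loop(s):
  loop 1: 8 segments, perimeter = 4.5139
Total perimeter = 4.514


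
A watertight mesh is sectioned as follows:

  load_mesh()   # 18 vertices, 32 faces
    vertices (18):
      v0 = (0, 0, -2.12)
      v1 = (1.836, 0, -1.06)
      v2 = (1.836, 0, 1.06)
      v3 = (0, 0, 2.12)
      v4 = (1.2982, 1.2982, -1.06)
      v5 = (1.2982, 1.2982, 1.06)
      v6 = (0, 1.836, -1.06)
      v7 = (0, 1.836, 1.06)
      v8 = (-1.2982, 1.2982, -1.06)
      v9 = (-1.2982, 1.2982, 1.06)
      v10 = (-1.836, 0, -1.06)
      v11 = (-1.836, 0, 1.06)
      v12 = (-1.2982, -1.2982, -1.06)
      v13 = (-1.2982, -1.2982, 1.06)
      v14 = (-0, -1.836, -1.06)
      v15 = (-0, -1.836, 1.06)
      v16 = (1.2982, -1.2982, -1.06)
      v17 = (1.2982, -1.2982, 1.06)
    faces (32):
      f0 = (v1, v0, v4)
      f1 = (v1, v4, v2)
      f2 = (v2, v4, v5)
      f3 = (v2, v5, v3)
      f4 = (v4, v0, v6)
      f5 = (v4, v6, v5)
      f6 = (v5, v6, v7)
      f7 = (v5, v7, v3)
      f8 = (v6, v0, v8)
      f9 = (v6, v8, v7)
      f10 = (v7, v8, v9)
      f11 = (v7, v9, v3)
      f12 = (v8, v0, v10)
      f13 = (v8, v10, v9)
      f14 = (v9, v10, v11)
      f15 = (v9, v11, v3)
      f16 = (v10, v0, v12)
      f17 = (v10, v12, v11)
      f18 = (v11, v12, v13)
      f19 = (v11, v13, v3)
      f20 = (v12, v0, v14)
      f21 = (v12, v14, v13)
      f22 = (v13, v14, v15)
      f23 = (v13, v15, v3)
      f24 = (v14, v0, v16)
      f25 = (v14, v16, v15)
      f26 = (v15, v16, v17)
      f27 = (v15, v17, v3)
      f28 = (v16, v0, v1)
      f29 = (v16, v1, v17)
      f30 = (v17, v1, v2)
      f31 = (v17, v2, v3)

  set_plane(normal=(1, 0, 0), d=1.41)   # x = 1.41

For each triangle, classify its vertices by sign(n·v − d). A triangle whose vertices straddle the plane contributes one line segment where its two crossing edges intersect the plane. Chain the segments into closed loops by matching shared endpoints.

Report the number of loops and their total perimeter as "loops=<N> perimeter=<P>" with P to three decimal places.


Straddling triangles (8 of 32):
  (v1,v0,v4) [+--] → (1.41, 0, -1.30595)–(1.41, 1.02833, -1.06)  len=1.0573
  (v1,v4,v2) [+-+] → (1.41, 1.02833, -1.06)–(1.41, 1.02833, -0.619286)  len=0.4407
  (v2,v4,v5) [+--] → (1.41, 1.02833, -0.619286)–(1.41, 1.02833, 1.06)  len=1.6793
  (v2,v5,v3) [+--] → (1.41, 1.02833, 1.06)–(1.41, 0, 1.30595)  len=1.0573
  (v16,v0,v1) [--+] → (1.41, 0, -1.30595)–(1.41, -1.02833, -1.06)  len=1.0573
  (v16,v1,v17) [-+-] → (1.41, -1.02833, -1.06)–(1.41, -1.02833, 0.619286)  len=1.6793
  (v17,v1,v2) [-++] → (1.41, -1.02833, 0.619286)–(1.41, -1.02833, 1.06)  len=0.4407
  (v17,v2,v3) [-+-] → (1.41, -1.02833, 1.06)–(1.41, 0, 1.30595)  len=1.0573

Chained into 1 loop(s):
  loop 1: 8 segments, perimeter = 8.4693
Total perimeter = 8.469

loops=1 perimeter=8.469


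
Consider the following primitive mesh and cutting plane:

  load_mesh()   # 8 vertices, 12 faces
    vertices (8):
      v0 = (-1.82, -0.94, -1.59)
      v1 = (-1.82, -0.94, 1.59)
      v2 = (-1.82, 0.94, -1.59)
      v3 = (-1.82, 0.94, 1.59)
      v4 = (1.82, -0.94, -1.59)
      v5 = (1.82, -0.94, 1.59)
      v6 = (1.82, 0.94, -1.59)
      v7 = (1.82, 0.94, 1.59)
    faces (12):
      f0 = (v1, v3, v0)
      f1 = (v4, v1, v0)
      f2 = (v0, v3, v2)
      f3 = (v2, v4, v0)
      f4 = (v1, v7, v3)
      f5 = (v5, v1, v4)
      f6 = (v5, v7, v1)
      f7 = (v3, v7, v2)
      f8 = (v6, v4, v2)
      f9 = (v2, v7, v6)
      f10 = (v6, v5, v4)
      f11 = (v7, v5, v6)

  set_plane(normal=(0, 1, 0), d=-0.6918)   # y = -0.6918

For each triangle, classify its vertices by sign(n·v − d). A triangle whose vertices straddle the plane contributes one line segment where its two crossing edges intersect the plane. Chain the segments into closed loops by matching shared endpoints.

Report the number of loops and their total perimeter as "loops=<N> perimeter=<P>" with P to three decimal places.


Straddling triangles (8 of 12):
  (v1,v3,v0) [-+-] → (-1.82, -0.6918, 1.59)–(-1.82, -0.6918, -1.17017)  len=2.7602
  (v0,v3,v2) [-++] → (-1.82, -0.6918, -1.17017)–(-1.82, -0.6918, -1.59)  len=0.4198
  (v2,v4,v0) [+--] → (1.33944, -0.6918, -1.59)–(-1.82, -0.6918, -1.59)  len=3.1594
  (v1,v7,v3) [-++] → (-1.33944, -0.6918, 1.59)–(-1.82, -0.6918, 1.59)  len=0.4806
  (v5,v7,v1) [-+-] → (1.82, -0.6918, 1.59)–(-1.33944, -0.6918, 1.59)  len=3.1594
  (v6,v4,v2) [+-+] → (1.82, -0.6918, -1.59)–(1.33944, -0.6918, -1.59)  len=0.4806
  (v6,v5,v4) [+--] → (1.82, -0.6918, 1.17017)–(1.82, -0.6918, -1.59)  len=2.7602
  (v7,v5,v6) [+-+] → (1.82, -0.6918, 1.59)–(1.82, -0.6918, 1.17017)  len=0.4198

Chained into 1 loop(s):
  loop 1: 8 segments, perimeter = 13.6400
Total perimeter = 13.640

loops=1 perimeter=13.640


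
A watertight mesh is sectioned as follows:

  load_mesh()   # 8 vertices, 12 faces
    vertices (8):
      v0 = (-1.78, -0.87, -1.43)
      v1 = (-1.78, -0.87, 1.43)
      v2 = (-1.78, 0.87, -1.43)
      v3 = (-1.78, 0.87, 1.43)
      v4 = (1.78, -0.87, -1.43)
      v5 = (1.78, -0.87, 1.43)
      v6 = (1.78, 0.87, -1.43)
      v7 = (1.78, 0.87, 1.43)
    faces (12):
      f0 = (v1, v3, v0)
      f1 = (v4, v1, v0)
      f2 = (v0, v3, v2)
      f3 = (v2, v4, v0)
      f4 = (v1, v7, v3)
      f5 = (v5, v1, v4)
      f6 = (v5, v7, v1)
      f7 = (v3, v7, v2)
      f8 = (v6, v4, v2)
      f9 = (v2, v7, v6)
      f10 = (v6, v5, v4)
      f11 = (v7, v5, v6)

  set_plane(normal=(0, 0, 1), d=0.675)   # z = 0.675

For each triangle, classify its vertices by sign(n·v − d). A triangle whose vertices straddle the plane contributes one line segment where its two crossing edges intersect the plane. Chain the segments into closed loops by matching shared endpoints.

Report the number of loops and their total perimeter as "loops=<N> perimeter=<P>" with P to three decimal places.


loops=1 perimeter=10.600

Straddling triangles (8 of 12):
  (v1,v3,v0) [++-] → (-1.78, 0.410664, 0.675)–(-1.78, -0.87, 0.675)  len=1.2807
  (v4,v1,v0) [-+-] → (-0.84021, -0.87, 0.675)–(-1.78, -0.87, 0.675)  len=0.9398
  (v0,v3,v2) [-+-] → (-1.78, 0.410664, 0.675)–(-1.78, 0.87, 0.675)  len=0.4593
  (v5,v1,v4) [++-] → (-0.84021, -0.87, 0.675)–(1.78, -0.87, 0.675)  len=2.6202
  (v3,v7,v2) [++-] → (0.84021, 0.87, 0.675)–(-1.78, 0.87, 0.675)  len=2.6202
  (v2,v7,v6) [-+-] → (0.84021, 0.87, 0.675)–(1.78, 0.87, 0.675)  len=0.9398
  (v6,v5,v4) [-+-] → (1.78, -0.410664, 0.675)–(1.78, -0.87, 0.675)  len=0.4593
  (v7,v5,v6) [++-] → (1.78, -0.410664, 0.675)–(1.78, 0.87, 0.675)  len=1.2807

Chained into 1 loop(s):
  loop 1: 8 segments, perimeter = 10.6000
Total perimeter = 10.600


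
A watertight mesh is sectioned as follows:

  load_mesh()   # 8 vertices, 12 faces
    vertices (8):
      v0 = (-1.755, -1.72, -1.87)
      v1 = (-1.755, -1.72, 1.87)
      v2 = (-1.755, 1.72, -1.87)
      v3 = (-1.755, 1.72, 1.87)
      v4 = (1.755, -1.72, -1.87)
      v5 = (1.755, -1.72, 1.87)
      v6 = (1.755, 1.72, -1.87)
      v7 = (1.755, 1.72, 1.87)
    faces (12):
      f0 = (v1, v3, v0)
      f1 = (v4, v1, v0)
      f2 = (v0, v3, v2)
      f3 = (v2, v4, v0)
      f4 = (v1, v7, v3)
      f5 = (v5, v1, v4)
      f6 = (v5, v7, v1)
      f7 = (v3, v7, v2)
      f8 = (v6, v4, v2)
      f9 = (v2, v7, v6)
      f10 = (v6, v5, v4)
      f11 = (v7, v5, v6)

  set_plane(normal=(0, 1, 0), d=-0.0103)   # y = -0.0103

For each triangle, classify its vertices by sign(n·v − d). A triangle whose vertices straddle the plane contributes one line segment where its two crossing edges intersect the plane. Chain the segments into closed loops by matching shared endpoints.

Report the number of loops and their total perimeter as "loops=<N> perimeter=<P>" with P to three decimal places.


loops=1 perimeter=14.500

Straddling triangles (8 of 12):
  (v1,v3,v0) [-+-] → (-1.755, -0.0103, 1.87)–(-1.755, -0.0103, -0.0111983)  len=1.8812
  (v0,v3,v2) [-++] → (-1.755, -0.0103, -0.0111983)–(-1.755, -0.0103, -1.87)  len=1.8588
  (v2,v4,v0) [+--] → (0.0105096, -0.0103, -1.87)–(-1.755, -0.0103, -1.87)  len=1.7655
  (v1,v7,v3) [-++] → (-0.0105096, -0.0103, 1.87)–(-1.755, -0.0103, 1.87)  len=1.7445
  (v5,v7,v1) [-+-] → (1.755, -0.0103, 1.87)–(-0.0105096, -0.0103, 1.87)  len=1.7655
  (v6,v4,v2) [+-+] → (1.755, -0.0103, -1.87)–(0.0105096, -0.0103, -1.87)  len=1.7445
  (v6,v5,v4) [+--] → (1.755, -0.0103, 0.0111983)–(1.755, -0.0103, -1.87)  len=1.8812
  (v7,v5,v6) [+-+] → (1.755, -0.0103, 1.87)–(1.755, -0.0103, 0.0111983)  len=1.8588

Chained into 1 loop(s):
  loop 1: 8 segments, perimeter = 14.5000
Total perimeter = 14.500


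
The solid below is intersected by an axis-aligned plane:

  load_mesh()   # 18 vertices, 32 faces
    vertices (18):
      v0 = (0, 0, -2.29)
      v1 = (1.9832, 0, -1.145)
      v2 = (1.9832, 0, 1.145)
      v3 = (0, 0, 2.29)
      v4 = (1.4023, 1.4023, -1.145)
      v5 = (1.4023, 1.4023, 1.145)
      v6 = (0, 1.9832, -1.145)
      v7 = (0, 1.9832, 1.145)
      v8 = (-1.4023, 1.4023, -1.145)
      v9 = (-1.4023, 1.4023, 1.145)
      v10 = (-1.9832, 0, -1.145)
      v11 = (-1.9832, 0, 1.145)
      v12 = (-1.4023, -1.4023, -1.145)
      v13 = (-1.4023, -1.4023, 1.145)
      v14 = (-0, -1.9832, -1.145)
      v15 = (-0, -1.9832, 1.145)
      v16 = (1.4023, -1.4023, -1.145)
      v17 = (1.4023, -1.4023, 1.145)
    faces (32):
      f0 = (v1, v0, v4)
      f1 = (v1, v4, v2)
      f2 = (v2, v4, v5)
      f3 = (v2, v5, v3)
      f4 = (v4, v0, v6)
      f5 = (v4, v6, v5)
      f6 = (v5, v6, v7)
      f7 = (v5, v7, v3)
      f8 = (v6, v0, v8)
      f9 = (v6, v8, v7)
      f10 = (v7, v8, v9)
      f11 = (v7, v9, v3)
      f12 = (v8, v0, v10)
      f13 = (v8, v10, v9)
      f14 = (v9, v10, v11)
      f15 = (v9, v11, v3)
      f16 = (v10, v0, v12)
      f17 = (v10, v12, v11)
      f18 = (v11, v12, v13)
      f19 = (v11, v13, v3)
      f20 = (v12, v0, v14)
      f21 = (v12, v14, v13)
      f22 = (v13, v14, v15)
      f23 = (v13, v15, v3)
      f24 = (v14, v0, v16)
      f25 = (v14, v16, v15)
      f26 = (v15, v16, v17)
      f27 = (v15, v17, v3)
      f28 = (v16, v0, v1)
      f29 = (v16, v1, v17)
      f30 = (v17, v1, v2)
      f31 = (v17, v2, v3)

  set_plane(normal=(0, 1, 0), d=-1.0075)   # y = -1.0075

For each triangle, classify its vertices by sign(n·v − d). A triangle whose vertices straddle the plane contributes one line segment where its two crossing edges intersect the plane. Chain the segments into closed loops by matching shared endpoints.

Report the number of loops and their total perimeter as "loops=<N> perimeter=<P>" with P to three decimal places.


Straddling triangles (12 of 32):
  (v10,v0,v12) [++-] → (-1.0075, -1.0075, -1.46736)–(-1.56585, -1.0075, -1.145)  len=0.6447
  (v10,v12,v11) [+-+] → (-1.56585, -1.0075, -1.145)–(-1.56585, -1.0075, -0.500279)  len=0.6447
  (v11,v12,v13) [+--] → (-1.56585, -1.0075, -0.500279)–(-1.56585, -1.0075, 1.145)  len=1.6453
  (v11,v13,v3) [+-+] → (-1.56585, -1.0075, 1.145)–(-1.0075, -1.0075, 1.46736)  len=0.6447
  (v12,v0,v14) [-+-] → (-1.0075, -1.0075, -1.46736)–(0, -1.0075, -1.70832)  len=1.0359
  (v13,v15,v3) [--+] → (0, -1.0075, 1.70832)–(-1.0075, -1.0075, 1.46736)  len=1.0359
  (v14,v0,v16) [-+-] → (0, -1.0075, -1.70832)–(1.0075, -1.0075, -1.46736)  len=1.0359
  (v15,v17,v3) [--+] → (1.0075, -1.0075, 1.46736)–(0, -1.0075, 1.70832)  len=1.0359
  (v16,v0,v1) [-++] → (1.0075, -1.0075, -1.46736)–(1.56585, -1.0075, -1.145)  len=0.6447
  (v16,v1,v17) [-+-] → (1.56585, -1.0075, -1.145)–(1.56585, -1.0075, 0.500279)  len=1.6453
  (v17,v1,v2) [-++] → (1.56585, -1.0075, 0.500279)–(1.56585, -1.0075, 1.145)  len=0.6447
  (v17,v2,v3) [-++] → (1.56585, -1.0075, 1.145)–(1.0075, -1.0075, 1.46736)  len=0.6447

Chained into 1 loop(s):
  loop 1: 12 segments, perimeter = 11.3025
Total perimeter = 11.303

loops=1 perimeter=11.303


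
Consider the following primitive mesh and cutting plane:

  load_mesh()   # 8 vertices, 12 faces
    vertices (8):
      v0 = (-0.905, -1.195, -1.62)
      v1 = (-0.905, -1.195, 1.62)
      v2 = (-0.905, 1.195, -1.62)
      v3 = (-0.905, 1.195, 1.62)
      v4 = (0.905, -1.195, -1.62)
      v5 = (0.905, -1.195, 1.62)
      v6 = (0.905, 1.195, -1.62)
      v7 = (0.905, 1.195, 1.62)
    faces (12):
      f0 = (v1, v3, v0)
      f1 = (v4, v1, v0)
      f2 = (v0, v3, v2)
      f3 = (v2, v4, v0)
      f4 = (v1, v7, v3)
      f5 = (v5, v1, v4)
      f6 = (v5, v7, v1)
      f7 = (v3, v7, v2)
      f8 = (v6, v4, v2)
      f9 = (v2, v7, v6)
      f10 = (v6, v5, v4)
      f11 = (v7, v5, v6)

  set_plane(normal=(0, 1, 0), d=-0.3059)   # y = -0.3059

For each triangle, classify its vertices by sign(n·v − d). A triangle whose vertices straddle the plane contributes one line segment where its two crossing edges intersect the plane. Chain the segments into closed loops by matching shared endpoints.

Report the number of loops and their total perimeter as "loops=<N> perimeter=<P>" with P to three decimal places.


loops=1 perimeter=10.100

Straddling triangles (8 of 12):
  (v1,v3,v0) [-+-] → (-0.905, -0.3059, 1.62)–(-0.905, -0.3059, -0.414693)  len=2.0347
  (v0,v3,v2) [-++] → (-0.905, -0.3059, -0.414693)–(-0.905, -0.3059, -1.62)  len=1.2053
  (v2,v4,v0) [+--] → (0.231665, -0.3059, -1.62)–(-0.905, -0.3059, -1.62)  len=1.1367
  (v1,v7,v3) [-++] → (-0.231665, -0.3059, 1.62)–(-0.905, -0.3059, 1.62)  len=0.6733
  (v5,v7,v1) [-+-] → (0.905, -0.3059, 1.62)–(-0.231665, -0.3059, 1.62)  len=1.1367
  (v6,v4,v2) [+-+] → (0.905, -0.3059, -1.62)–(0.231665, -0.3059, -1.62)  len=0.6733
  (v6,v5,v4) [+--] → (0.905, -0.3059, 0.414693)–(0.905, -0.3059, -1.62)  len=2.0347
  (v7,v5,v6) [+-+] → (0.905, -0.3059, 1.62)–(0.905, -0.3059, 0.414693)  len=1.2053

Chained into 1 loop(s):
  loop 1: 8 segments, perimeter = 10.1000
Total perimeter = 10.100


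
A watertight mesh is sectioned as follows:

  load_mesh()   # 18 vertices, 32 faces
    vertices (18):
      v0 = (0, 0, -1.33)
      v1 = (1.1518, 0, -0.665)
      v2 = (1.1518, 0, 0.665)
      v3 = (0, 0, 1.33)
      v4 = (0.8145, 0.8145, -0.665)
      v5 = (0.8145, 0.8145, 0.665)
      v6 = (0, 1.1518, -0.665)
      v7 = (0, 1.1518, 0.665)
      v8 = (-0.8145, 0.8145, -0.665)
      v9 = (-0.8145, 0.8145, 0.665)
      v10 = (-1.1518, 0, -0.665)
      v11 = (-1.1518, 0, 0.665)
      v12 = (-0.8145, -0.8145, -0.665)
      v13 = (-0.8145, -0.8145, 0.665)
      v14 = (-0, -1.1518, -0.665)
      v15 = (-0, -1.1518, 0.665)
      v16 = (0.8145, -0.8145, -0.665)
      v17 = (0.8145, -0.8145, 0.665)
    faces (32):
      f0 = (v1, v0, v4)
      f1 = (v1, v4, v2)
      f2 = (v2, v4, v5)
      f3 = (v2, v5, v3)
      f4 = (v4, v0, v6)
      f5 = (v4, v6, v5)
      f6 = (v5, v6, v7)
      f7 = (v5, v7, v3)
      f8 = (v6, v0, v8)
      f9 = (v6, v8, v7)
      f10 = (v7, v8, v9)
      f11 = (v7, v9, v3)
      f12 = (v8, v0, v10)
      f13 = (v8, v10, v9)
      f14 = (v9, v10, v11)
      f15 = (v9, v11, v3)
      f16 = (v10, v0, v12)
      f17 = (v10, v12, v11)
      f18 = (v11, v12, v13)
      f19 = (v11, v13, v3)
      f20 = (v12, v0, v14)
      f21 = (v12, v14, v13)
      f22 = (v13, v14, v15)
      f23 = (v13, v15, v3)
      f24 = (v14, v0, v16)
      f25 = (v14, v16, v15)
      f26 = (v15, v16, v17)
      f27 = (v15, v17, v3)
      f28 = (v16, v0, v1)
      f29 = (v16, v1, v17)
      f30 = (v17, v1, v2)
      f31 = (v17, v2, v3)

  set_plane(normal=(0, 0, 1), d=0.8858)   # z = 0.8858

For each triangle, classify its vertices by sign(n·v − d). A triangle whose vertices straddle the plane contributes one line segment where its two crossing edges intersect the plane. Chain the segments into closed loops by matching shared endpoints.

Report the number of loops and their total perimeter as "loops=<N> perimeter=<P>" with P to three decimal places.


loops=1 perimeter=4.711

Straddling triangles (8 of 32):
  (v2,v5,v3) [--+] → (0.544062, 0.544062, 0.8858)–(0.769368, 0, 0.8858)  len=0.5889
  (v5,v7,v3) [--+] → (0, 0.769368, 0.8858)–(0.544062, 0.544062, 0.8858)  len=0.5889
  (v7,v9,v3) [--+] → (-0.544062, 0.544062, 0.8858)–(0, 0.769368, 0.8858)  len=0.5889
  (v9,v11,v3) [--+] → (-0.769368, 0, 0.8858)–(-0.544062, 0.544062, 0.8858)  len=0.5889
  (v11,v13,v3) [--+] → (-0.544062, -0.544062, 0.8858)–(-0.769368, 0, 0.8858)  len=0.5889
  (v13,v15,v3) [--+] → (0, -0.769368, 0.8858)–(-0.544062, -0.544062, 0.8858)  len=0.5889
  (v15,v17,v3) [--+] → (0.544062, -0.544062, 0.8858)–(0, -0.769368, 0.8858)  len=0.5889
  (v17,v2,v3) [--+] → (0.769368, 0, 0.8858)–(0.544062, -0.544062, 0.8858)  len=0.5889

Chained into 1 loop(s):
  loop 1: 8 segments, perimeter = 4.7109
Total perimeter = 4.711
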